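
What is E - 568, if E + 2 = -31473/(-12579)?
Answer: -2379519/4193 ≈ -567.50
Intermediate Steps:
E = 2105/4193 (E = -2 - 31473/(-12579) = -2 - 31473*(-1/12579) = -2 + 10491/4193 = 2105/4193 ≈ 0.50203)
E - 568 = 2105/4193 - 568 = -2379519/4193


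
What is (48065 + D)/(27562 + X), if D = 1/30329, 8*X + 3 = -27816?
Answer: 11662107088/5843700733 ≈ 1.9957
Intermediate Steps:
X = -27819/8 (X = -3/8 + (⅛)*(-27816) = -3/8 - 3477 = -27819/8 ≈ -3477.4)
D = 1/30329 ≈ 3.2972e-5
(48065 + D)/(27562 + X) = (48065 + 1/30329)/(27562 - 27819/8) = 1457763386/(30329*(192677/8)) = (1457763386/30329)*(8/192677) = 11662107088/5843700733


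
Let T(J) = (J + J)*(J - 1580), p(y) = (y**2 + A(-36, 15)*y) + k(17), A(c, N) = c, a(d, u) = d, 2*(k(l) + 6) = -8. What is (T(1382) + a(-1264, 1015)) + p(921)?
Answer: 266539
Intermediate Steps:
k(l) = -10 (k(l) = -6 + (1/2)*(-8) = -6 - 4 = -10)
p(y) = -10 + y**2 - 36*y (p(y) = (y**2 - 36*y) - 10 = -10 + y**2 - 36*y)
T(J) = 2*J*(-1580 + J) (T(J) = (2*J)*(-1580 + J) = 2*J*(-1580 + J))
(T(1382) + a(-1264, 1015)) + p(921) = (2*1382*(-1580 + 1382) - 1264) + (-10 + 921**2 - 36*921) = (2*1382*(-198) - 1264) + (-10 + 848241 - 33156) = (-547272 - 1264) + 815075 = -548536 + 815075 = 266539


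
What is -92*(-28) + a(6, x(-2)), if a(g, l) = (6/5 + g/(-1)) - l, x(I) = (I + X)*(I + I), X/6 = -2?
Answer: 12576/5 ≈ 2515.2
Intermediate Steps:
X = -12 (X = 6*(-2) = -12)
x(I) = 2*I*(-12 + I) (x(I) = (I - 12)*(I + I) = (-12 + I)*(2*I) = 2*I*(-12 + I))
a(g, l) = 6/5 - g - l (a(g, l) = (6*(⅕) + g*(-1)) - l = (6/5 - g) - l = 6/5 - g - l)
-92*(-28) + a(6, x(-2)) = -92*(-28) + (6/5 - 1*6 - 2*(-2)*(-12 - 2)) = 2576 + (6/5 - 6 - 2*(-2)*(-14)) = 2576 + (6/5 - 6 - 1*56) = 2576 + (6/5 - 6 - 56) = 2576 - 304/5 = 12576/5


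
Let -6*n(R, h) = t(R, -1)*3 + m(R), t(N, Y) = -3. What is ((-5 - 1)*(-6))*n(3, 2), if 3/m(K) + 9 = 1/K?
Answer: 729/13 ≈ 56.077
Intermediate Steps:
m(K) = 3/(-9 + 1/K)
n(R, h) = 3/2 + R/(2*(-1 + 9*R)) (n(R, h) = -(-3*3 - 3*R/(-1 + 9*R))/6 = -(-9 - 3*R/(-1 + 9*R))/6 = 3/2 + R/(2*(-1 + 9*R)))
((-5 - 1)*(-6))*n(3, 2) = ((-5 - 1)*(-6))*((-3 + 28*3)/(2*(-1 + 9*3))) = (-6*(-6))*((-3 + 84)/(2*(-1 + 27))) = 36*((1/2)*81/26) = 36*((1/2)*(1/26)*81) = 36*(81/52) = 729/13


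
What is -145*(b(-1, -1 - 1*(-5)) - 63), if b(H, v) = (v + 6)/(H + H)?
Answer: 9860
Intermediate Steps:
b(H, v) = (6 + v)/(2*H) (b(H, v) = (6 + v)/((2*H)) = (6 + v)*(1/(2*H)) = (6 + v)/(2*H))
-145*(b(-1, -1 - 1*(-5)) - 63) = -145*((½)*(6 + (-1 - 1*(-5)))/(-1) - 63) = -145*((½)*(-1)*(6 + (-1 + 5)) - 63) = -145*((½)*(-1)*(6 + 4) - 63) = -145*((½)*(-1)*10 - 63) = -145*(-5 - 63) = -145*(-68) = 9860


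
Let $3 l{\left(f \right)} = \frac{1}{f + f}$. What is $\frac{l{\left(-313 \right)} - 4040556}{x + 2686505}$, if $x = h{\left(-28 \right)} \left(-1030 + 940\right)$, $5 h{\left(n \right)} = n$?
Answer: $- \frac{7588164169}{5046202902} \approx -1.5037$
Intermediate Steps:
$l{\left(f \right)} = \frac{1}{6 f}$ ($l{\left(f \right)} = \frac{1}{3 \left(f + f\right)} = \frac{1}{3 \cdot 2 f} = \frac{\frac{1}{2} \frac{1}{f}}{3} = \frac{1}{6 f}$)
$h{\left(n \right)} = \frac{n}{5}$
$x = 504$ ($x = \frac{1}{5} \left(-28\right) \left(-1030 + 940\right) = \left(- \frac{28}{5}\right) \left(-90\right) = 504$)
$\frac{l{\left(-313 \right)} - 4040556}{x + 2686505} = \frac{\frac{1}{6 \left(-313\right)} - 4040556}{504 + 2686505} = \frac{\frac{1}{6} \left(- \frac{1}{313}\right) - 4040556}{2687009} = \left(- \frac{1}{1878} - 4040556\right) \frac{1}{2687009} = \left(- \frac{7588164169}{1878}\right) \frac{1}{2687009} = - \frac{7588164169}{5046202902}$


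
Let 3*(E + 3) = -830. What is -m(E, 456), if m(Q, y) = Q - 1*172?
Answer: 1355/3 ≈ 451.67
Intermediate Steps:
E = -839/3 (E = -3 + (1/3)*(-830) = -3 - 830/3 = -839/3 ≈ -279.67)
m(Q, y) = -172 + Q (m(Q, y) = Q - 172 = -172 + Q)
-m(E, 456) = -(-172 - 839/3) = -1*(-1355/3) = 1355/3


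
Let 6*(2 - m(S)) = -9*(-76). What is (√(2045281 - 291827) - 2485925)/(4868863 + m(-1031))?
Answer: -2485925/4868751 + √1753454/4868751 ≈ -0.51032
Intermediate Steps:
m(S) = -112 (m(S) = 2 - (-3)*(-76)/2 = 2 - ⅙*684 = 2 - 114 = -112)
(√(2045281 - 291827) - 2485925)/(4868863 + m(-1031)) = (√(2045281 - 291827) - 2485925)/(4868863 - 112) = (√1753454 - 2485925)/4868751 = (-2485925 + √1753454)*(1/4868751) = -2485925/4868751 + √1753454/4868751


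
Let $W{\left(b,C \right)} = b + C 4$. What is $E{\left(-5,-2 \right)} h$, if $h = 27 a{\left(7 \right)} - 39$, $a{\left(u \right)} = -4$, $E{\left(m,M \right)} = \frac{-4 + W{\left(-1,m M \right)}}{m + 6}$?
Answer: $-5145$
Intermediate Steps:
$W{\left(b,C \right)} = b + 4 C$
$E{\left(m,M \right)} = \frac{-5 + 4 M m}{6 + m}$ ($E{\left(m,M \right)} = \frac{-4 + \left(-1 + 4 m M\right)}{m + 6} = \frac{-4 + \left(-1 + 4 M m\right)}{6 + m} = \frac{-5 + 4 M m}{6 + m}$)
$h = -147$ ($h = 27 \left(-4\right) - 39 = -108 - 39 = -147$)
$E{\left(-5,-2 \right)} h = \frac{-5 + 4 \left(-2\right) \left(-5\right)}{6 - 5} \left(-147\right) = \frac{-5 + 40}{1} \left(-147\right) = 1 \cdot 35 \left(-147\right) = 35 \left(-147\right) = -5145$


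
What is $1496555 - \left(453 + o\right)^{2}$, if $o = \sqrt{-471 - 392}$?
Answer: $1292209 - 906 i \sqrt{863} \approx 1.2922 \cdot 10^{6} - 26615.0 i$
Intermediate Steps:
$o = i \sqrt{863}$ ($o = \sqrt{-863} = i \sqrt{863} \approx 29.377 i$)
$1496555 - \left(453 + o\right)^{2} = 1496555 - \left(453 + i \sqrt{863}\right)^{2}$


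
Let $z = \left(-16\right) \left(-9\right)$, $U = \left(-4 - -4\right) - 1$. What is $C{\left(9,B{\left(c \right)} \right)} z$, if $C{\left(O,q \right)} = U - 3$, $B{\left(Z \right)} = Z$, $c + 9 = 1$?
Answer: $-576$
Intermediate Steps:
$c = -8$ ($c = -9 + 1 = -8$)
$U = -1$ ($U = \left(-4 + 4\right) - 1 = 0 - 1 = -1$)
$z = 144$
$C{\left(O,q \right)} = -4$ ($C{\left(O,q \right)} = -1 - 3 = -4$)
$C{\left(9,B{\left(c \right)} \right)} z = \left(-4\right) 144 = -576$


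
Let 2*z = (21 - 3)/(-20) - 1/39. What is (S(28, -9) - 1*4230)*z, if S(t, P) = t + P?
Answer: 1520171/780 ≈ 1948.9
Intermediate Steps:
S(t, P) = P + t
z = -361/780 (z = ((21 - 3)/(-20) - 1/39)/2 = (18*(-1/20) - 1*1/39)/2 = (-9/10 - 1/39)/2 = (½)*(-361/390) = -361/780 ≈ -0.46282)
(S(28, -9) - 1*4230)*z = ((-9 + 28) - 1*4230)*(-361/780) = (19 - 4230)*(-361/780) = -4211*(-361/780) = 1520171/780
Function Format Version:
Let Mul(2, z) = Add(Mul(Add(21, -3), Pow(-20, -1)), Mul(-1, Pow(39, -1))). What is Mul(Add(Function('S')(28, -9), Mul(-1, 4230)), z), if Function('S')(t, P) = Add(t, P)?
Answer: Rational(1520171, 780) ≈ 1948.9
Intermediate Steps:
Function('S')(t, P) = Add(P, t)
z = Rational(-361, 780) (z = Mul(Rational(1, 2), Add(Mul(Add(21, -3), Pow(-20, -1)), Mul(-1, Pow(39, -1)))) = Mul(Rational(1, 2), Add(Mul(18, Rational(-1, 20)), Mul(-1, Rational(1, 39)))) = Mul(Rational(1, 2), Add(Rational(-9, 10), Rational(-1, 39))) = Mul(Rational(1, 2), Rational(-361, 390)) = Rational(-361, 780) ≈ -0.46282)
Mul(Add(Function('S')(28, -9), Mul(-1, 4230)), z) = Mul(Add(Add(-9, 28), Mul(-1, 4230)), Rational(-361, 780)) = Mul(Add(19, -4230), Rational(-361, 780)) = Mul(-4211, Rational(-361, 780)) = Rational(1520171, 780)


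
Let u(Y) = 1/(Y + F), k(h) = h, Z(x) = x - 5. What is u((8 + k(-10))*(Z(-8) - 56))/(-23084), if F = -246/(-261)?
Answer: -3/9622048 ≈ -3.1178e-7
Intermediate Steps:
Z(x) = -5 + x
F = 82/87 (F = -246*(-1/261) = 82/87 ≈ 0.94253)
u(Y) = 1/(82/87 + Y) (u(Y) = 1/(Y + 82/87) = 1/(82/87 + Y))
u((8 + k(-10))*(Z(-8) - 56))/(-23084) = (87/(82 + 87*((8 - 10)*((-5 - 8) - 56))))/(-23084) = (87/(82 + 87*(-2*(-13 - 56))))*(-1/23084) = (87/(82 + 87*(-2*(-69))))*(-1/23084) = (87/(82 + 87*138))*(-1/23084) = (87/(82 + 12006))*(-1/23084) = (87/12088)*(-1/23084) = -3/9622048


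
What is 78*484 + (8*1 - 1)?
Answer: 37759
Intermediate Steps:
78*484 + (8*1 - 1) = 37752 + (8 - 1) = 37752 + 7 = 37759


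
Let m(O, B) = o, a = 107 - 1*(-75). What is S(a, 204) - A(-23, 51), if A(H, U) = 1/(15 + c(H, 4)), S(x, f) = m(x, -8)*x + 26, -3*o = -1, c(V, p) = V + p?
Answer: 1043/12 ≈ 86.917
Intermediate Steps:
a = 182 (a = 107 + 75 = 182)
o = ⅓ (o = -⅓*(-1) = ⅓ ≈ 0.33333)
m(O, B) = ⅓
S(x, f) = 26 + x/3 (S(x, f) = x/3 + 26 = 26 + x/3)
A(H, U) = 1/(19 + H) (A(H, U) = 1/(15 + (H + 4)) = 1/(15 + (4 + H)) = 1/(19 + H))
S(a, 204) - A(-23, 51) = (26 + (⅓)*182) - 1/(19 - 23) = (26 + 182/3) - 1/(-4) = 260/3 - 1*(-¼) = 260/3 + ¼ = 1043/12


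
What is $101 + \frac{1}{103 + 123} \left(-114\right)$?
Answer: $\frac{11356}{113} \approx 100.5$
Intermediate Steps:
$101 + \frac{1}{103 + 123} \left(-114\right) = 101 + \frac{1}{226} \left(-114\right) = 101 - \frac{57}{113} = \frac{11356}{113}$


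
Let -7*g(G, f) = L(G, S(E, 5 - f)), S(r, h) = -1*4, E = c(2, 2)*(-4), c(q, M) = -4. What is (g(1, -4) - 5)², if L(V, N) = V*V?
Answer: 1296/49 ≈ 26.449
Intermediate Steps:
E = 16 (E = -4*(-4) = 16)
S(r, h) = -4
L(V, N) = V²
g(G, f) = -G²/7
(g(1, -4) - 5)² = (-⅐*1² - 5)² = (-⅐*1 - 5)² = (-⅐ - 5)² = (-36/7)² = 1296/49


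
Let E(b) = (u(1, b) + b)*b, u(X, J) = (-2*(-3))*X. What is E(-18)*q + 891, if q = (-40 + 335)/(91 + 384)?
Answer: 97389/95 ≈ 1025.1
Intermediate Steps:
u(X, J) = 6*X
E(b) = b*(6 + b) (E(b) = (6*1 + b)*b = (6 + b)*b = b*(6 + b))
q = 59/95 (q = 295/475 = 295*(1/475) = 59/95 ≈ 0.62105)
E(-18)*q + 891 = -18*(6 - 18)*(59/95) + 891 = -18*(-12)*(59/95) + 891 = 216*(59/95) + 891 = 12744/95 + 891 = 97389/95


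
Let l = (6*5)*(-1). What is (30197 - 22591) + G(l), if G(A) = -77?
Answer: 7529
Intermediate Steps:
l = -30 (l = 30*(-1) = -30)
(30197 - 22591) + G(l) = (30197 - 22591) - 77 = 7606 - 77 = 7529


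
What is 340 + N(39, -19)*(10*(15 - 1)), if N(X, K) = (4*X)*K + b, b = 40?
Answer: -409020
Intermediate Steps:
N(X, K) = 40 + 4*K*X (N(X, K) = (4*X)*K + 40 = 4*K*X + 40 = 40 + 4*K*X)
340 + N(39, -19)*(10*(15 - 1)) = 340 + (40 + 4*(-19)*39)*(10*(15 - 1)) = 340 + (40 - 2964)*(10*14) = 340 - 2924*140 = 340 - 409360 = -409020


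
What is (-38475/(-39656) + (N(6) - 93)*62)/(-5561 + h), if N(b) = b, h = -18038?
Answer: 213865989/935841944 ≈ 0.22853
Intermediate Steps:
(-38475/(-39656) + (N(6) - 93)*62)/(-5561 + h) = (-38475/(-39656) + (6 - 93)*62)/(-5561 - 18038) = (-38475*(-1/39656) - 87*62)/(-23599) = (38475/39656 - 5394)*(-1/23599) = -213865989/39656*(-1/23599) = 213865989/935841944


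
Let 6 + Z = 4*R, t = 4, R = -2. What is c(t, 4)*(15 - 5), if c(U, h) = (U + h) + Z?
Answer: -60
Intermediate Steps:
Z = -14 (Z = -6 + 4*(-2) = -6 - 8 = -14)
c(U, h) = -14 + U + h (c(U, h) = (U + h) - 14 = -14 + U + h)
c(t, 4)*(15 - 5) = (-14 + 4 + 4)*(15 - 5) = -6*10 = -60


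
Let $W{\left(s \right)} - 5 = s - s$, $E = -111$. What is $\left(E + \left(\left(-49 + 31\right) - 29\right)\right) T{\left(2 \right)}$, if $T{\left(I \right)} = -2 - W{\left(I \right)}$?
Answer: $1106$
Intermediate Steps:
$W{\left(s \right)} = 5$ ($W{\left(s \right)} = 5 + \left(s - s\right) = 5 + 0 = 5$)
$T{\left(I \right)} = -7$ ($T{\left(I \right)} = -2 - 5 = -7$)
$\left(E + \left(\left(-49 + 31\right) - 29\right)\right) T{\left(2 \right)} = \left(-111 + \left(\left(-49 + 31\right) - 29\right)\right) \left(-7\right) = \left(-111 - 47\right) \left(-7\right) = \left(-158\right) \left(-7\right) = 1106$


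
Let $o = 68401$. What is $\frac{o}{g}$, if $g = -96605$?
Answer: $- \frac{68401}{96605} \approx -0.70805$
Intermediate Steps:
$\frac{o}{g} = \frac{68401}{-96605} = 68401 \left(- \frac{1}{96605}\right) = - \frac{68401}{96605}$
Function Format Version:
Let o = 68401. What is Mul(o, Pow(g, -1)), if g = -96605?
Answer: Rational(-68401, 96605) ≈ -0.70805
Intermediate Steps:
Mul(o, Pow(g, -1)) = Mul(68401, Pow(-96605, -1)) = Mul(68401, Rational(-1, 96605)) = Rational(-68401, 96605)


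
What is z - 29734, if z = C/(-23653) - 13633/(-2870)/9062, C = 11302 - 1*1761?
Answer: -2613083979973153/87880829260 ≈ -29734.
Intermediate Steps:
C = 9541 (C = 11302 - 1761 = 9541)
z = -35402756313/87880829260 (z = 9541/(-23653) - 13633/(-2870)/9062 = 9541*(-1/23653) - 13633*(-1/2870)*(1/9062) = -1363/3379 + (13633/2870)*(1/9062) = -1363/3379 + 13633/26007940 = -35402756313/87880829260 ≈ -0.40285)
z - 29734 = -35402756313/87880829260 - 29734 = -2613083979973153/87880829260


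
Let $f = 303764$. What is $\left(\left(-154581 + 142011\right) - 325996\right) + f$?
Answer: $-34802$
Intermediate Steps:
$\left(\left(-154581 + 142011\right) - 325996\right) + f = \left(\left(-154581 + 142011\right) - 325996\right) + 303764 = \left(-12570 - 325996\right) + 303764 = -338566 + 303764 = -34802$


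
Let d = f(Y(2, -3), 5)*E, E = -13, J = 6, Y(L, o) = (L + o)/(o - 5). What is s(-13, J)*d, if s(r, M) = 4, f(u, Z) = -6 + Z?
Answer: 52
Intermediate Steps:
Y(L, o) = (L + o)/(-5 + o)
d = 13 (d = (-6 + 5)*(-13) = -1*(-13) = 13)
s(-13, J)*d = 4*13 = 52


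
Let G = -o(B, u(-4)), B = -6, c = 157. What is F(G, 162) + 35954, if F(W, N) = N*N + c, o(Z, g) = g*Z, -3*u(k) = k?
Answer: 62355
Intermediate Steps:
u(k) = -k/3
o(Z, g) = Z*g
G = 8 (G = -(-6)*(-⅓*(-4)) = -(-6)*4/3 = -1*(-8) = 8)
F(W, N) = 157 + N² (F(W, N) = N*N + 157 = N² + 157 = 157 + N²)
F(G, 162) + 35954 = (157 + 162²) + 35954 = (157 + 26244) + 35954 = 26401 + 35954 = 62355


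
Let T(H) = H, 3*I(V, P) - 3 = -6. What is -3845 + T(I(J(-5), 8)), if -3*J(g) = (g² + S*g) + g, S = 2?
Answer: -3846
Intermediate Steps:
J(g) = -g - g²/3 (J(g) = -((g² + 2*g) + g)/3 = -(g² + 3*g)/3 = -g - g²/3)
I(V, P) = -1 (I(V, P) = 1 + (⅓)*(-6) = 1 - 2 = -1)
-3845 + T(I(J(-5), 8)) = -3845 - 1 = -3846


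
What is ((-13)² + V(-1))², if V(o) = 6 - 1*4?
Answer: 29241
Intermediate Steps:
V(o) = 2 (V(o) = 6 - 4 = 2)
((-13)² + V(-1))² = ((-13)² + 2)² = (169 + 2)² = 171² = 29241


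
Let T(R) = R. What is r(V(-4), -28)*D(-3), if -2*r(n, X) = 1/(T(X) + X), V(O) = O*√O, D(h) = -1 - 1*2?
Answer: -3/112 ≈ -0.026786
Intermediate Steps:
D(h) = -3 (D(h) = -1 - 2 = -3)
V(O) = O^(3/2)
r(n, X) = -1/(4*X) (r(n, X) = -1/(2*(X + X)) = -1/(2*X)/2 = -1/(4*X))
r(V(-4), -28)*D(-3) = -¼/(-28)*(-3) = -¼*(-1/28)*(-3) = (1/112)*(-3) = -3/112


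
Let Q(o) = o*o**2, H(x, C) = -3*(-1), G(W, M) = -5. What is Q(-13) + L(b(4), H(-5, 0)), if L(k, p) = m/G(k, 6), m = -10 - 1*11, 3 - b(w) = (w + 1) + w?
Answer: -10964/5 ≈ -2192.8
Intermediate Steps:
b(w) = 2 - 2*w (b(w) = 3 - ((w + 1) + w) = 3 - ((1 + w) + w) = 3 - (1 + 2*w) = 3 + (-1 - 2*w) = 2 - 2*w)
H(x, C) = 3
m = -21 (m = -10 - 11 = -21)
Q(o) = o**3
L(k, p) = 21/5 (L(k, p) = -21/(-5) = -21*(-1/5) = 21/5)
Q(-13) + L(b(4), H(-5, 0)) = (-13)**3 + 21/5 = -2197 + 21/5 = -10964/5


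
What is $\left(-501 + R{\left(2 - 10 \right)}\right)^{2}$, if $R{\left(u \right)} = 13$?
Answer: $238144$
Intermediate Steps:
$\left(-501 + R{\left(2 - 10 \right)}\right)^{2} = \left(-501 + 13\right)^{2} = \left(-488\right)^{2} = 238144$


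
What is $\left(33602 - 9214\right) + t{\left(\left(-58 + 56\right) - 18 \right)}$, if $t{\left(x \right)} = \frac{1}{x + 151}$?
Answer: $\frac{3194829}{131} \approx 24388.0$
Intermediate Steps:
$t{\left(x \right)} = \frac{1}{151 + x}$
$\left(33602 - 9214\right) + t{\left(\left(-58 + 56\right) - 18 \right)} = \left(33602 - 9214\right) + \frac{1}{151 + \left(\left(-58 + 56\right) - 18\right)} = 24388 + \frac{1}{151 - 20} = 24388 + \frac{1}{131} = \frac{3194829}{131}$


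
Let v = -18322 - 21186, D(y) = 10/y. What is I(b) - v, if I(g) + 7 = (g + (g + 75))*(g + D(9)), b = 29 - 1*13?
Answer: 371987/9 ≈ 41332.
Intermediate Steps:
b = 16 (b = 29 - 13 = 16)
v = -39508
I(g) = -7 + (75 + 2*g)*(10/9 + g) (I(g) = -7 + (g + (g + 75))*(g + 10/9) = -7 + (g + (75 + g))*(g + 10*(⅑)) = -7 + (75 + 2*g)*(g + 10/9) = -7 + (75 + 2*g)*(10/9 + g))
I(b) - v = (229/3 + 2*16² + (695/9)*16) - 1*(-39508) = (229/3 + 2*256 + 11120/9) + 39508 = (229/3 + 512 + 11120/9) + 39508 = 16415/9 + 39508 = 371987/9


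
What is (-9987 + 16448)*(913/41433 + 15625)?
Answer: 597542389574/5919 ≈ 1.0095e+8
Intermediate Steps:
(-9987 + 16448)*(913/41433 + 15625) = 6461*(913*(1/41433) + 15625) = 6461*(913/41433 + 15625) = 6461*(647391538/41433) = 597542389574/5919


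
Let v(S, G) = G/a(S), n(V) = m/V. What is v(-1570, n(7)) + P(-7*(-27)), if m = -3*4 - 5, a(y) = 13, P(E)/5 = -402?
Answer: -182927/91 ≈ -2010.2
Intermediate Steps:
P(E) = -2010 (P(E) = 5*(-402) = -2010)
m = -17 (m = -12 - 5 = -17)
n(V) = -17/V
v(S, G) = G/13
v(-1570, n(7)) + P(-7*(-27)) = (-17/7)/13 - 2010 = (-17*1/7)/13 - 2010 = (1/13)*(-17/7) - 2010 = -17/91 - 2010 = -182927/91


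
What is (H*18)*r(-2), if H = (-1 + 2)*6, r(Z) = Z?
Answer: -216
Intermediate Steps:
H = 6 (H = 1*6 = 6)
(H*18)*r(-2) = (6*18)*(-2) = 108*(-2) = -216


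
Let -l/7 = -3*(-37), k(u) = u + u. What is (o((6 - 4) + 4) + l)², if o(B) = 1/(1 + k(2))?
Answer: 15085456/25 ≈ 6.0342e+5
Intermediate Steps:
k(u) = 2*u
l = -777 (l = -(-21)*(-37) = -7*111 = -777)
o(B) = ⅕ (o(B) = 1/(1 + 2*2) = 1/(1 + 4) = 1/5 = ⅕)
(o((6 - 4) + 4) + l)² = (⅕ - 777)² = (-3884/5)² = 15085456/25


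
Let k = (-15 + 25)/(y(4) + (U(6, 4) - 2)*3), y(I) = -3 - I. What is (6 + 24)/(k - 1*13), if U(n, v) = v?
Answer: -30/23 ≈ -1.3043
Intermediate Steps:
k = -10 (k = (-15 + 25)/((-3 - 1*4) + (4 - 2)*3) = 10/((-3 - 4) + 2*3) = 10/(-7 + 6) = 10/(-1) = 10*(-1) = -10)
(6 + 24)/(k - 1*13) = (6 + 24)/(-10 - 1*13) = 30/(-10 - 13) = 30/(-23) = 30*(-1/23) = -30/23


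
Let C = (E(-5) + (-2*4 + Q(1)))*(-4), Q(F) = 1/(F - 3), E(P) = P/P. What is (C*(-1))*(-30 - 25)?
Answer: 1650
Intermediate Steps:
E(P) = 1
Q(F) = 1/(-3 + F)
C = 30 (C = (1 + (-2*4 + 1/(-3 + 1)))*(-4) = (1 + (-8 + 1/(-2)))*(-4) = (1 + (-8 - ½))*(-4) = (1 - 17/2)*(-4) = -15/2*(-4) = 30)
(C*(-1))*(-30 - 25) = (30*(-1))*(-30 - 25) = -30*(-55) = 1650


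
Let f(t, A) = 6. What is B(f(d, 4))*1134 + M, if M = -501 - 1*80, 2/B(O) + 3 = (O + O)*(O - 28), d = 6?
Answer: -52465/89 ≈ -589.49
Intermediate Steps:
B(O) = 2/(-3 + 2*O*(-28 + O)) (B(O) = 2/(-3 + (O + O)*(O - 28)) = 2/(-3 + (2*O)*(-28 + O)) = 2/(-3 + 2*O*(-28 + O)))
M = -581 (M = -501 - 80 = -581)
B(f(d, 4))*1134 + M = (2/(-3 - 56*6 + 2*6**2))*1134 - 581 = (2/(-3 - 336 + 2*36))*1134 - 581 = (2/(-3 - 336 + 72))*1134 - 581 = (2/(-267))*1134 - 581 = (2*(-1/267))*1134 - 581 = -2/267*1134 - 581 = -756/89 - 581 = -52465/89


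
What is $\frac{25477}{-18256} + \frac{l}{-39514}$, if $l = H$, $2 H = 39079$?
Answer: $- \frac{681705645}{360683792} \approx -1.89$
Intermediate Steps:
$H = \frac{39079}{2}$ ($H = \frac{1}{2} \cdot 39079 = \frac{39079}{2} \approx 19540.0$)
$l = \frac{39079}{2} \approx 19540.0$
$\frac{25477}{-18256} + \frac{l}{-39514} = \frac{25477}{-18256} + \frac{39079}{2 \left(-39514\right)} = 25477 \left(- \frac{1}{18256}\right) + \frac{39079}{2} \left(- \frac{1}{39514}\right) = - \frac{25477}{18256} - \frac{39079}{79028} = - \frac{681705645}{360683792}$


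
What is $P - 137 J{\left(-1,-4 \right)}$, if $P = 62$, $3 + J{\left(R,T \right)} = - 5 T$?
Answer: $-2267$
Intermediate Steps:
$J{\left(R,T \right)} = -3 - 5 T$
$P - 137 J{\left(-1,-4 \right)} = 62 - 137 \left(-3 - -20\right) = 62 - 137 \left(-3 + 20\right) = 62 - 2329 = -2267$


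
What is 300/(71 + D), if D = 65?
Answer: 75/34 ≈ 2.2059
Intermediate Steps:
300/(71 + D) = 300/(71 + 65) = 300/136 = (1/136)*300 = 75/34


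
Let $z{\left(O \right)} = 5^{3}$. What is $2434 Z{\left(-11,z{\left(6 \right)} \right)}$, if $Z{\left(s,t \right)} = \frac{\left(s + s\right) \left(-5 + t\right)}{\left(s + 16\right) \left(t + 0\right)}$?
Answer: $- \frac{1285152}{125} \approx -10281.0$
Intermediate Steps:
$z{\left(O \right)} = 125$
$Z{\left(s,t \right)} = \frac{2 s \left(-5 + t\right)}{t \left(16 + s\right)}$ ($Z{\left(s,t \right)} = \frac{2 s \left(-5 + t\right)}{\left(16 + s\right) t} = \frac{2 s \left(-5 + t\right)}{t \left(16 + s\right)}$)
$2434 Z{\left(-11,z{\left(6 \right)} \right)} = 2434 \cdot 2 \left(-11\right) \frac{1}{125} \frac{1}{16 - 11} \left(-5 + 125\right) = 2434 \cdot 2 \left(-11\right) \frac{1}{125} \cdot \frac{1}{5} \cdot 120 = 2434 \left(- \frac{528}{125}\right) = - \frac{1285152}{125}$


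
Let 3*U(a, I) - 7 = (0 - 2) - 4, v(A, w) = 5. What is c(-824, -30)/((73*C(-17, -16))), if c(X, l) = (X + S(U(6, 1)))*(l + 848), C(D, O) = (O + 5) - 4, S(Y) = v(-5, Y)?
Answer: 223314/365 ≈ 611.82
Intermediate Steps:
U(a, I) = 1/3 (U(a, I) = 7/3 + ((0 - 2) - 4)/3 = 7/3 + (-2 - 4)/3 = 7/3 + (1/3)*(-6) = 7/3 - 2 = 1/3)
S(Y) = 5
C(D, O) = 1 + O (C(D, O) = (5 + O) - 4 = 1 + O)
c(X, l) = (5 + X)*(848 + l) (c(X, l) = (X + 5)*(l + 848) = (5 + X)*(848 + l))
c(-824, -30)/((73*C(-17, -16))) = (4240 + 5*(-30) + 848*(-824) - 824*(-30))/((73*(1 - 16))) = (4240 - 150 - 698752 + 24720)/((73*(-15))) = -669942/(-1095) = -669942*(-1/1095) = 223314/365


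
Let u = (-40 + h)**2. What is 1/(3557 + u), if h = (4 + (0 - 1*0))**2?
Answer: 1/4133 ≈ 0.00024196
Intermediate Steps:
h = 16 (h = (4 + (0 + 0))**2 = (4 + 0)**2 = 4**2 = 16)
u = 576 (u = (-40 + 16)**2 = (-24)**2 = 576)
1/(3557 + u) = 1/(3557 + 576) = 1/4133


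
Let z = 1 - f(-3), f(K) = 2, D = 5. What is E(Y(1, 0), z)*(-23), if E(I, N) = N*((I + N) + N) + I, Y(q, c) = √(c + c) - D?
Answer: -46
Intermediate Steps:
Y(q, c) = -5 + √2*√c (Y(q, c) = √(c + c) - 1*5 = √(2*c) - 5 = √2*√c - 5 = -5 + √2*√c)
z = -1 (z = 1 - 1*2 = 1 - 2 = -1)
E(I, N) = I + N*(I + 2*N) (E(I, N) = N*(I + 2*N) + I = I + N*(I + 2*N))
E(Y(1, 0), z)*(-23) = ((-5 + √2*√0) + 2*(-1)² + (-5 + √2*√0)*(-1))*(-23) = ((-5 + √2*0) + 2*1 + (-5 + √2*0)*(-1))*(-23) = ((-5 + 0) + 2 + (-5 + 0)*(-1))*(-23) = (-5 + 2 - 5*(-1))*(-23) = (-5 + 2 + 5)*(-23) = 2*(-23) = -46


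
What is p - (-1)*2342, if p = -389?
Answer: 1953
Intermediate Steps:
p - (-1)*2342 = -389 - (-1)*2342 = -389 - 1*(-2342) = -389 + 2342 = 1953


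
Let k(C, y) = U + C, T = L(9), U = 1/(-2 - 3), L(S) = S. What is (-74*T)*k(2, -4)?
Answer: -5994/5 ≈ -1198.8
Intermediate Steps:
U = -⅕ (U = 1/(-5) = -⅕ ≈ -0.20000)
T = 9
k(C, y) = -⅕ + C
(-74*T)*k(2, -4) = (-74*9)*(-⅕ + 2) = -666*9/5 = -5994/5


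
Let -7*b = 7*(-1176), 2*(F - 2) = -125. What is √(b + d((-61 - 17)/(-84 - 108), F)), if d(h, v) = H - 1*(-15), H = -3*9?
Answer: 2*√291 ≈ 34.117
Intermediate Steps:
F = -121/2 (F = 2 + (½)*(-125) = 2 - 125/2 = -121/2 ≈ -60.500)
H = -27
d(h, v) = -12 (d(h, v) = -27 - 1*(-15) = -27 + 15 = -12)
b = 1176 (b = -(-1176) = -⅐*(-8232) = 1176)
√(b + d((-61 - 17)/(-84 - 108), F)) = √(1176 - 12) = √1164 = 2*√291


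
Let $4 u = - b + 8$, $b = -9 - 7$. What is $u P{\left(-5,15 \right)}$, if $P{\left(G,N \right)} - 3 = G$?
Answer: $-12$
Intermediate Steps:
$P{\left(G,N \right)} = 3 + G$
$b = -16$
$u = 6$ ($u = \frac{\left(-1\right) \left(-16\right) + 8}{4} = \frac{16 + 8}{4} = \frac{1}{4} \cdot 24 = 6$)
$u P{\left(-5,15 \right)} = 6 \left(3 - 5\right) = 6 \left(-2\right) = -12$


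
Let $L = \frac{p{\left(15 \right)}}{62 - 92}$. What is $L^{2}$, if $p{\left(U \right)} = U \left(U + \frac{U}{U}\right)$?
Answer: $64$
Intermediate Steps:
$p{\left(U \right)} = U \left(1 + U\right)$ ($p{\left(U \right)} = U \left(U + 1\right) = U \left(1 + U\right)$)
$L = -8$ ($L = \frac{15 \left(1 + 15\right)}{62 - 92} = \frac{15 \cdot 16}{-30} = 240 \left(- \frac{1}{30}\right) = -8$)
$L^{2} = \left(-8\right)^{2} = 64$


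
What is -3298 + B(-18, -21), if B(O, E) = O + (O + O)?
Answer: -3352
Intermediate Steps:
B(O, E) = 3*O (B(O, E) = O + 2*O = 3*O)
-3298 + B(-18, -21) = -3298 + 3*(-18) = -3298 - 54 = -3352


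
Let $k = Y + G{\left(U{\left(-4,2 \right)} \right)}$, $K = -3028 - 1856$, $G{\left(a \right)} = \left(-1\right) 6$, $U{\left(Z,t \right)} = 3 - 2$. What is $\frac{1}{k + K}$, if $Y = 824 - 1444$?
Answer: $- \frac{1}{5510} \approx -0.00018149$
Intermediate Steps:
$U{\left(Z,t \right)} = 1$
$G{\left(a \right)} = -6$
$Y = -620$
$K = -4884$ ($K = -3028 - 1856 = -4884$)
$k = -626$ ($k = -620 - 6 = -626$)
$\frac{1}{k + K} = \frac{1}{-626 - 4884} = \frac{1}{-5510} = - \frac{1}{5510}$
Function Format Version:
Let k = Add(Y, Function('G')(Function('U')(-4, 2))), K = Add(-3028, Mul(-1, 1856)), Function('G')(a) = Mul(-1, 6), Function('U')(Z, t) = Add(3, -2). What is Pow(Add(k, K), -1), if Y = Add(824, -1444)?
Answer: Rational(-1, 5510) ≈ -0.00018149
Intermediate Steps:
Function('U')(Z, t) = 1
Function('G')(a) = -6
Y = -620
K = -4884 (K = Add(-3028, -1856) = -4884)
k = -626 (k = Add(-620, -6) = -626)
Pow(Add(k, K), -1) = Pow(Add(-626, -4884), -1) = Pow(-5510, -1) = Rational(-1, 5510)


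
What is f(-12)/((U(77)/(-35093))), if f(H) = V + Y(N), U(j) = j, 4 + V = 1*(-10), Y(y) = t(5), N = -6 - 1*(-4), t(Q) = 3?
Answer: 35093/7 ≈ 5013.3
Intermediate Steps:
N = -2 (N = -6 + 4 = -2)
Y(y) = 3
V = -14 (V = -4 + 1*(-10) = -4 - 10 = -14)
f(H) = -11 (f(H) = -14 + 3 = -11)
f(-12)/((U(77)/(-35093))) = -11/(77/(-35093)) = -11/(77*(-1/35093)) = -11/(-77/35093) = -11*(-35093/77) = 35093/7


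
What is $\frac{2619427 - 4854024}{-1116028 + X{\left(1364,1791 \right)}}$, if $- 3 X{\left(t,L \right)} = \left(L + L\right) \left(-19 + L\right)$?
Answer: $\frac{2234597}{3231796} \approx 0.69144$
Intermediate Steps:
$X{\left(t,L \right)} = - \frac{2 L \left(-19 + L\right)}{3}$ ($X{\left(t,L \right)} = - \frac{\left(L + L\right) \left(-19 + L\right)}{3} = - \frac{2 L \left(-19 + L\right)}{3}$)
$\frac{2619427 - 4854024}{-1116028 + X{\left(1364,1791 \right)}} = \frac{2619427 - 4854024}{-1116028 + \frac{2}{3} \cdot 1791 \left(19 - 1791\right)} = - \frac{2234597}{-1116028 + \frac{2}{3} \cdot 1791 \left(19 - 1791\right)} = - \frac{2234597}{-1116028 + \frac{2}{3} \cdot 1791 \left(-1772\right)} = - \frac{2234597}{-1116028 - 2115768} = - \frac{2234597}{-3231796} = \left(-2234597\right) \left(- \frac{1}{3231796}\right) = \frac{2234597}{3231796}$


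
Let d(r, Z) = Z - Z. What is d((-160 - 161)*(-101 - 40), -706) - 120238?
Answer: -120238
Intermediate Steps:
d(r, Z) = 0
d((-160 - 161)*(-101 - 40), -706) - 120238 = 0 - 120238 = -120238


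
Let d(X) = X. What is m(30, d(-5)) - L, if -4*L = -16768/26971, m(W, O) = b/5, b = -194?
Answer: -5253334/134855 ≈ -38.955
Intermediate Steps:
m(W, O) = -194/5
L = 4192/26971 (L = -(-4192)/26971 = -1/4*(-16768/26971) = 4192/26971 ≈ 0.15543)
m(30, d(-5)) - L = -194/5 - 1*4192/26971 = -194/5 - 4192/26971 = -5253334/134855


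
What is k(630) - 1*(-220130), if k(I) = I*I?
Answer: 617030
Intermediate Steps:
k(I) = I²
k(630) - 1*(-220130) = 630² - 1*(-220130) = 396900 + 220130 = 617030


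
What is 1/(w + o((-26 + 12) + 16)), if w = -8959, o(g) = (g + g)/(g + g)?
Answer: -1/8958 ≈ -0.00011163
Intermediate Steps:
o(g) = 1 (o(g) = (2*g)/((2*g)) = (2*g)*(1/(2*g)) = 1)
1/(w + o((-26 + 12) + 16)) = 1/(-8959 + 1) = 1/(-8958) = -1/8958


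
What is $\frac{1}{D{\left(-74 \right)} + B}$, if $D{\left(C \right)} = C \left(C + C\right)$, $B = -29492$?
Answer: $- \frac{1}{18540} \approx -5.3937 \cdot 10^{-5}$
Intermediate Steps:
$D{\left(C \right)} = 2 C^{2}$ ($D{\left(C \right)} = C 2 C = 2 C^{2}$)
$\frac{1}{D{\left(-74 \right)} + B} = \frac{1}{2 \left(-74\right)^{2} - 29492} = \frac{1}{2 \cdot 5476 - 29492} = \frac{1}{10952 - 29492} = \frac{1}{-18540} = - \frac{1}{18540}$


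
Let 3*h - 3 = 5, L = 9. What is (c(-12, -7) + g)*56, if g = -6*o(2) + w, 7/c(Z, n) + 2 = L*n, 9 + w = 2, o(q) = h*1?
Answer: -84112/65 ≈ -1294.0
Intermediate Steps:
h = 8/3 (h = 1 + (⅓)*5 = 1 + 5/3 = 8/3 ≈ 2.6667)
o(q) = 8/3 (o(q) = (8/3)*1 = 8/3)
w = -7 (w = -9 + 2 = -7)
c(Z, n) = 7/(-2 + 9*n)
g = -23 (g = -6*8/3 - 7 = -16 - 7 = -23)
(c(-12, -7) + g)*56 = (7/(-2 + 9*(-7)) - 23)*56 = (7/(-2 - 63) - 23)*56 = (7/(-65) - 23)*56 = (7*(-1/65) - 23)*56 = (-7/65 - 23)*56 = -1502/65*56 = -84112/65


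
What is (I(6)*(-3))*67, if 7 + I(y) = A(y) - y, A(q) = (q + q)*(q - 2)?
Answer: -7035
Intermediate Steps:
A(q) = 2*q*(-2 + q) (A(q) = (2*q)*(-2 + q) = 2*q*(-2 + q))
I(y) = -7 - y + 2*y*(-2 + y) (I(y) = -7 + (2*y*(-2 + y) - y) = -7 + (-y + 2*y*(-2 + y)) = -7 - y + 2*y*(-2 + y))
(I(6)*(-3))*67 = ((-7 - 1*6 + 2*6*(-2 + 6))*(-3))*67 = ((-7 - 6 + 2*6*4)*(-3))*67 = ((-7 - 6 + 48)*(-3))*67 = (35*(-3))*67 = -105*67 = -7035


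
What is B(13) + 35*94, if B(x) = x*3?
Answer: 3329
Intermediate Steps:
B(x) = 3*x
B(13) + 35*94 = 3*13 + 35*94 = 39 + 3290 = 3329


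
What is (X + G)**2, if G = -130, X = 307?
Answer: 31329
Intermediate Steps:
(X + G)**2 = (307 - 130)**2 = 177**2 = 31329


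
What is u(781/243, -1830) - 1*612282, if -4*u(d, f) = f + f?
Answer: -611367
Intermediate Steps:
u(d, f) = -f/2 (u(d, f) = -(f + f)/4 = -f/2)
u(781/243, -1830) - 1*612282 = -½*(-1830) - 1*612282 = 915 - 612282 = -611367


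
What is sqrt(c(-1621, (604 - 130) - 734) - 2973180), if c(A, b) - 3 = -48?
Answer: 5*I*sqrt(118929) ≈ 1724.3*I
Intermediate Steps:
c(A, b) = -45 (c(A, b) = 3 - 48 = -45)
sqrt(c(-1621, (604 - 130) - 734) - 2973180) = sqrt(-45 - 2973180) = sqrt(-2973225) = 5*I*sqrt(118929)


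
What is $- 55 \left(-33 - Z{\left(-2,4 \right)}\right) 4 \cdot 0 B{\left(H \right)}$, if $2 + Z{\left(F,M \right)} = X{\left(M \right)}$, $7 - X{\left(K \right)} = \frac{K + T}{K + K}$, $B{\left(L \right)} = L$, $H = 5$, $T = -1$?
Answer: $0$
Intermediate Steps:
$X{\left(K \right)} = 7 - \frac{-1 + K}{2 K}$ ($X{\left(K \right)} = 7 - \frac{K - 1}{K + K} = 7 - \frac{-1 + K}{2 K}$)
$Z{\left(F,M \right)} = -2 + \frac{1 + 13 M}{2 M}$
$- 55 \left(-33 - Z{\left(-2,4 \right)}\right) 4 \cdot 0 B{\left(H \right)} = - 55 \left(-33 - \frac{1 + 9 \cdot 4}{2 \cdot 4}\right) 4 \cdot 0 \cdot 5 = - 55 \left(-33 - \frac{1}{2} \cdot \frac{1}{4} \left(1 + 36\right)\right) 0 \cdot 5 = - 55 \left(-33 - \frac{1}{2} \cdot \frac{1}{4} \cdot 37\right) 0 = - 55 \left(-33 - \frac{37}{8}\right) 0 = \left(-55\right) \left(- \frac{301}{8}\right) 0 = \frac{16555}{8} \cdot 0 = 0$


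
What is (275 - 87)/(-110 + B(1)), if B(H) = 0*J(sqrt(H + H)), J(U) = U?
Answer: -94/55 ≈ -1.7091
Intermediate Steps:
B(H) = 0 (B(H) = 0*sqrt(H + H) = 0*sqrt(2*H) = 0*(sqrt(2)*sqrt(H)) = 0)
(275 - 87)/(-110 + B(1)) = (275 - 87)/(-110 + 0) = 188/(-110) = 188*(-1/110) = -94/55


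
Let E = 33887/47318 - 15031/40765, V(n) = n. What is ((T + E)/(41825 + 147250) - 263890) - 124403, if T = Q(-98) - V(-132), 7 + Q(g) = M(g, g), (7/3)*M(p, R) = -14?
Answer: -141614425962102332423/364710221900250 ≈ -3.8829e+5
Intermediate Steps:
M(p, R) = -6 (M(p, R) = (3/7)*(-14) = -6)
Q(g) = -13 (Q(g) = -7 - 6 = -13)
E = 670166697/1928918270 (E = 33887*(1/47318) - 15031*1/40765 = 33887/47318 - 15031/40765 = 670166697/1928918270 ≈ 0.34743)
T = 119 (T = -13 - 1*(-132) = -13 + 132 = 119)
((T + E)/(41825 + 147250) - 263890) - 124403 = ((119 + 670166697/1928918270)/(41825 + 147250) - 263890) - 124403 = ((230211440827/1928918270)/189075 - 263890) - 124403 = ((230211440827/1928918270)*(1/189075) - 263890) - 124403 = (230211440827/364710221900250 - 263890) - 124403 = -96243380227045531673/364710221900250 - 124403 = -141614425962102332423/364710221900250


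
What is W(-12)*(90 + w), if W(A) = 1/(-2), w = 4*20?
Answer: -85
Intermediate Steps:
w = 80
W(A) = -½
W(-12)*(90 + w) = -(90 + 80)/2 = -½*170 = -85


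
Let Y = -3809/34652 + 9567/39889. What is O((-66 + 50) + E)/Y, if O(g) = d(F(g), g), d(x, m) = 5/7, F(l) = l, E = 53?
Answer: 6911168140/1257049381 ≈ 5.4979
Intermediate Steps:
d(x, m) = 5/7 (d(x, m) = 5*(⅐) = 5/7)
Y = 179578483/1382233628 (Y = -3809*1/34652 + 9567*(1/39889) = -3809/34652 + 9567/39889 = 179578483/1382233628 ≈ 0.12992)
O(g) = 5/7
O((-66 + 50) + E)/Y = 5/(7*(179578483/1382233628)) = (5/7)*(1382233628/179578483) = 6911168140/1257049381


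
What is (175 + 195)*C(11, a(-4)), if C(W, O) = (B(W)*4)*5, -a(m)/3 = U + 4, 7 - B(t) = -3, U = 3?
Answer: 74000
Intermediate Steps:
B(t) = 10 (B(t) = 7 - 1*(-3) = 7 + 3 = 10)
a(m) = -21 (a(m) = -3*(3 + 4) = -3*7 = -21)
C(W, O) = 200 (C(W, O) = (10*4)*5 = 40*5 = 200)
(175 + 195)*C(11, a(-4)) = (175 + 195)*200 = 370*200 = 74000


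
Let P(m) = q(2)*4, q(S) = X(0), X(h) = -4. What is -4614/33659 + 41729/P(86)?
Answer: -1404630235/538544 ≈ -2608.2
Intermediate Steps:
q(S) = -4
P(m) = -16 (P(m) = -4*4 = -16)
-4614/33659 + 41729/P(86) = -4614/33659 + 41729/(-16) = -4614*1/33659 + 41729*(-1/16) = -4614/33659 - 41729/16 = -1404630235/538544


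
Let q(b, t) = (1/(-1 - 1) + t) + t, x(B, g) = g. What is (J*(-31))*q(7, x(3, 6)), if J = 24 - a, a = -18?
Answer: -14973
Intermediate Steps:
J = 42 (J = 24 - 1*(-18) = 24 + 18 = 42)
q(b, t) = -1/2 + 2*t (q(b, t) = (1/(-2) + t) + t = (-1/2 + t) + t = -1/2 + 2*t)
(J*(-31))*q(7, x(3, 6)) = (42*(-31))*(-1/2 + 2*6) = -1302*(-1/2 + 12) = -1302*23/2 = -14973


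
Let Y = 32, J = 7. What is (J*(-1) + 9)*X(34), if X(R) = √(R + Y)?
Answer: 2*√66 ≈ 16.248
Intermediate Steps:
X(R) = √(32 + R) (X(R) = √(R + 32) = √(32 + R))
(J*(-1) + 9)*X(34) = (7*(-1) + 9)*√(32 + 34) = (-7 + 9)*√66 = 2*√66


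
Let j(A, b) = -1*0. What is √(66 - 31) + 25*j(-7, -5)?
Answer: √35 ≈ 5.9161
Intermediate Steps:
j(A, b) = 0
√(66 - 31) + 25*j(-7, -5) = √(66 - 31) + 25*0 = √35 + 0 = √35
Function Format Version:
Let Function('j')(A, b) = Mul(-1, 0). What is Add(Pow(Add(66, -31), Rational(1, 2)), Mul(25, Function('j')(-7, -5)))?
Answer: Pow(35, Rational(1, 2)) ≈ 5.9161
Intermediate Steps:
Function('j')(A, b) = 0
Add(Pow(Add(66, -31), Rational(1, 2)), Mul(25, Function('j')(-7, -5))) = Add(Pow(Add(66, -31), Rational(1, 2)), Mul(25, 0)) = Add(Pow(35, Rational(1, 2)), 0) = Pow(35, Rational(1, 2))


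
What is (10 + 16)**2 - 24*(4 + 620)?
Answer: -14300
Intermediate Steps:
(10 + 16)**2 - 24*(4 + 620) = 26**2 - 24*624 = 676 - 14976 = -14300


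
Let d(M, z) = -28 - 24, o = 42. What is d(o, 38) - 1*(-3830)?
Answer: 3778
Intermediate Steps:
d(M, z) = -52
d(o, 38) - 1*(-3830) = -52 - 1*(-3830) = -52 + 3830 = 3778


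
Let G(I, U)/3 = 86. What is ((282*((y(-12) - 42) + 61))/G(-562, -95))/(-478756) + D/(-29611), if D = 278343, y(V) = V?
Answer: -5730120138263/609587088388 ≈ -9.4000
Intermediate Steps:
G(I, U) = 258 (G(I, U) = 3*86 = 258)
((282*((y(-12) - 42) + 61))/G(-562, -95))/(-478756) + D/(-29611) = ((282*((-12 - 42) + 61))/258)/(-478756) + 278343/(-29611) = ((282*(-54 + 61))*(1/258))*(-1/478756) + 278343*(-1/29611) = ((282*7)*(1/258))*(-1/478756) - 278343/29611 = (1974*(1/258))*(-1/478756) - 278343/29611 = (329/43)*(-1/478756) - 278343/29611 = -329/20586508 - 278343/29611 = -5730120138263/609587088388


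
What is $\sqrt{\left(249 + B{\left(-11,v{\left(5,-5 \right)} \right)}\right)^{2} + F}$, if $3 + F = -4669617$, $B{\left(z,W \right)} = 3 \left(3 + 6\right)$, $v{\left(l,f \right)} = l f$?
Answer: $2 i \sqrt{1148361} \approx 2143.2 i$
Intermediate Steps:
$v{\left(l,f \right)} = f l$
$B{\left(z,W \right)} = 27$ ($B{\left(z,W \right)} = 3 \cdot 9 = 27$)
$F = -4669620$ ($F = -3 - 4669617 = -4669620$)
$\sqrt{\left(249 + B{\left(-11,v{\left(5,-5 \right)} \right)}\right)^{2} + F} = \sqrt{\left(249 + 27\right)^{2} - 4669620} = \sqrt{276^{2} - 4669620} = \sqrt{76176 - 4669620} = \sqrt{-4593444} = 2 i \sqrt{1148361}$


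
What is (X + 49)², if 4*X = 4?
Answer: 2500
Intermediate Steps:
X = 1 (X = (¼)*4 = 1)
(X + 49)² = (1 + 49)² = 50² = 2500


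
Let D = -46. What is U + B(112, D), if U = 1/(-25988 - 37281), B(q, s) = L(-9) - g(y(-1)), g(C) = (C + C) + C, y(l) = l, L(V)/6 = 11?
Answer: 4365560/63269 ≈ 69.000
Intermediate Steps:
L(V) = 66 (L(V) = 6*11 = 66)
g(C) = 3*C (g(C) = 2*C + C = 3*C)
B(q, s) = 69 (B(q, s) = 66 - 3*(-1) = 66 - 1*(-3) = 66 + 3 = 69)
U = -1/63269 (U = 1/(-63269) = -1/63269 ≈ -1.5806e-5)
U + B(112, D) = -1/63269 + 69 = 4365560/63269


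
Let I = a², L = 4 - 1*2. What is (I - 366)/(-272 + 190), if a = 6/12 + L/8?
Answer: 5847/1312 ≈ 4.4566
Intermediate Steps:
L = 2 (L = 4 - 2 = 2)
a = ¾ (a = 6/12 + 2/8 = 6*(1/12) + 2*(⅛) = ½ + ¼ = ¾ ≈ 0.75000)
I = 9/16 (I = (¾)² = 9/16 ≈ 0.56250)
(I - 366)/(-272 + 190) = (9/16 - 366)/(-272 + 190) = -5847/16/(-82) = -5847/16*(-1/82) = 5847/1312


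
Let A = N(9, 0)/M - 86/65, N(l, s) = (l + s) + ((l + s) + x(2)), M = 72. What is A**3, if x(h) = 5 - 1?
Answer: -13498272341/12812904000 ≈ -1.0535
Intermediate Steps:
x(h) = 4
N(l, s) = 4 + 2*l + 2*s (N(l, s) = (l + s) + ((l + s) + 4) = (l + s) + (4 + l + s) = 4 + 2*l + 2*s)
A = -2381/2340 (A = (4 + 2*9 + 2*0)/72 - 86/65 = (4 + 18 + 0)*(1/72) - 86*1/65 = 22*(1/72) - 86/65 = 11/36 - 86/65 = -2381/2340 ≈ -1.0175)
A**3 = (-2381/2340)**3 = -13498272341/12812904000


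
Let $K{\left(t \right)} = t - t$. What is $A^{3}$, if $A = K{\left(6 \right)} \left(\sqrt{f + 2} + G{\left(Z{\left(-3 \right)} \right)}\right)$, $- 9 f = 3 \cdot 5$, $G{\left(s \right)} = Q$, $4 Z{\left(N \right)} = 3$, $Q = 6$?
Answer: $0$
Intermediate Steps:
$Z{\left(N \right)} = \frac{3}{4}$ ($Z{\left(N \right)} = \frac{1}{4} \cdot 3 = \frac{3}{4}$)
$G{\left(s \right)} = 6$
$f = - \frac{5}{3}$ ($f = - \frac{3 \cdot 5}{9} = \left(- \frac{1}{9}\right) 15 = - \frac{5}{3} \approx -1.6667$)
$K{\left(t \right)} = 0$
$A = 0$ ($A = 0 \left(\sqrt{- \frac{5}{3} + 2} + 6\right) = 0 \left(\sqrt{\frac{1}{3}} + 6\right) = 0 \left(\frac{\sqrt{3}}{3} + 6\right) = 0 \left(6 + \frac{\sqrt{3}}{3}\right) = 0$)
$A^{3} = 0^{3} = 0$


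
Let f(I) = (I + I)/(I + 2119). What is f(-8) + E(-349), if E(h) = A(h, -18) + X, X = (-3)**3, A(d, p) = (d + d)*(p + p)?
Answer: 52988195/2111 ≈ 25101.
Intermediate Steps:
f(I) = 2*I/(2119 + I) (f(I) = (2*I)/(2119 + I) = 2*I/(2119 + I))
A(d, p) = 4*d*p (A(d, p) = (2*d)*(2*p) = 4*d*p)
X = -27
E(h) = -27 - 72*h (E(h) = 4*h*(-18) - 27 = -72*h - 27 = -27 - 72*h)
f(-8) + E(-349) = 2*(-8)/(2119 - 8) + (-27 - 72*(-349)) = 2*(-8)/2111 + (-27 + 25128) = 2*(-8)*(1/2111) + 25101 = -16/2111 + 25101 = 52988195/2111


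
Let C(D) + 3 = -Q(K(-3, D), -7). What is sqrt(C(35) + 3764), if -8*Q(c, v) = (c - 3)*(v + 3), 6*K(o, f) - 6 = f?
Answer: sqrt(135327)/6 ≈ 61.311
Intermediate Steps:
K(o, f) = 1 + f/6
Q(c, v) = -(-3 + c)*(3 + v)/8 (Q(c, v) = -(c - 3)*(v + 3)/8 = -(-3 + c)*(3 + v)/8)
C(D) = -2 - D/12 (C(D) = -3 - (9/8 - 3*(1 + D/6)/8 + (3/8)*(-7) - 1/8*(1 + D/6)*(-7)) = -3 - (9/8 + (-3/8 - D/16) - 21/8 + (7/8 + 7*D/48)) = -3 - (-1 + D/12) = -3 + (1 - D/12) = -2 - D/12)
sqrt(C(35) + 3764) = sqrt((-2 - 1/12*35) + 3764) = sqrt((-2 - 35/12) + 3764) = sqrt(-59/12 + 3764) = sqrt(45109/12) = sqrt(135327)/6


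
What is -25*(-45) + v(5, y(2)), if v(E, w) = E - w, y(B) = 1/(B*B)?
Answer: 4519/4 ≈ 1129.8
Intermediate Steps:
y(B) = B**(-2) (y(B) = 1/(B**2) = B**(-2))
-25*(-45) + v(5, y(2)) = -25*(-45) + (5 - 1/2**2) = 1125 + (5 - 1*1/4) = 1125 + (5 - 1/4) = 1125 + 19/4 = 4519/4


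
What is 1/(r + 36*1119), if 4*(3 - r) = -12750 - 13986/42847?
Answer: 6121/266107914 ≈ 2.3002e-5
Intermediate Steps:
r = 19529550/6121 (r = 3 - (-12750 - 13986/42847)/4 = 3 - (-12750 - 13986*1/42847)/4 = 3 - (-12750 - 1998/6121)/4 = 3 - ¼*(-78044748/6121) = 3 + 19511187/6121 = 19529550/6121 ≈ 3190.6)
1/(r + 36*1119) = 1/(19529550/6121 + 36*1119) = 1/(19529550/6121 + 40284) = 1/(266107914/6121) = 6121/266107914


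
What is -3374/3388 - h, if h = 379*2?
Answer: -183677/242 ≈ -759.00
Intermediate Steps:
h = 758
-3374/3388 - h = -3374/3388 - 1*758 = -3374*1/3388 - 758 = -241/242 - 758 = -183677/242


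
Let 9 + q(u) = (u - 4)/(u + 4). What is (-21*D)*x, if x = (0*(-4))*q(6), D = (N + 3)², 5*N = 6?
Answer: 0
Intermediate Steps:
N = 6/5 (N = (⅕)*6 = 6/5 ≈ 1.2000)
q(u) = -9 + (-4 + u)/(4 + u) (q(u) = -9 + (u - 4)/(u + 4) = -9 + (-4 + u)/(4 + u))
D = 441/25 (D = (6/5 + 3)² = (21/5)² = 441/25 ≈ 17.640)
x = 0 (x = (0*(-4))*(8*(-5 - 1*6)/(4 + 6)) = 0*(8*(-5 - 6)/10) = 0*(8*(⅒)*(-11)) = 0*(-44/5) = 0)
(-21*D)*x = -21*441/25*0 = -9261/25*0 = 0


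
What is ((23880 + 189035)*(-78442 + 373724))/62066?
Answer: 31434983515/31033 ≈ 1.0130e+6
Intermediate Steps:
((23880 + 189035)*(-78442 + 373724))/62066 = (212915*295282)*(1/62066) = 62869967030*(1/62066) = 31434983515/31033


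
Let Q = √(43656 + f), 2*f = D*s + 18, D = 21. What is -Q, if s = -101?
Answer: -√170418/2 ≈ -206.41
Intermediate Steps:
f = -2103/2 (f = (21*(-101) + 18)/2 = (-2121 + 18)/2 = (½)*(-2103) = -2103/2 ≈ -1051.5)
Q = √170418/2 (Q = √(43656 - 2103/2) = √(85209/2) = √170418/2 ≈ 206.41)
-Q = -√170418/2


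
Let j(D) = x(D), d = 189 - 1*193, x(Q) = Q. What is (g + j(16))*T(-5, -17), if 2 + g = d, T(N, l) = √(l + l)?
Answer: 10*I*√34 ≈ 58.31*I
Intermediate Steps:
d = -4 (d = 189 - 193 = -4)
j(D) = D
T(N, l) = √2*√l (T(N, l) = √(2*l) = √2*√l)
g = -6 (g = -2 - 4 = -6)
(g + j(16))*T(-5, -17) = (-6 + 16)*(√2*√(-17)) = 10*(√2*(I*√17)) = 10*(I*√34) = 10*I*√34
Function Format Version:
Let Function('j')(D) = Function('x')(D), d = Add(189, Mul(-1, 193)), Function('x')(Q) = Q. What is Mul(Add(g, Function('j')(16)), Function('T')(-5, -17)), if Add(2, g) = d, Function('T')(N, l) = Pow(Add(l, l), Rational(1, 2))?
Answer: Mul(10, I, Pow(34, Rational(1, 2))) ≈ Mul(58.310, I)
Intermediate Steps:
d = -4 (d = Add(189, -193) = -4)
Function('j')(D) = D
Function('T')(N, l) = Mul(Pow(2, Rational(1, 2)), Pow(l, Rational(1, 2))) (Function('T')(N, l) = Pow(Mul(2, l), Rational(1, 2)) = Mul(Pow(2, Rational(1, 2)), Pow(l, Rational(1, 2))))
g = -6 (g = Add(-2, -4) = -6)
Mul(Add(g, Function('j')(16)), Function('T')(-5, -17)) = Mul(Add(-6, 16), Mul(Pow(2, Rational(1, 2)), Pow(-17, Rational(1, 2)))) = Mul(10, Mul(Pow(2, Rational(1, 2)), Mul(I, Pow(17, Rational(1, 2))))) = Mul(10, Mul(I, Pow(34, Rational(1, 2)))) = Mul(10, I, Pow(34, Rational(1, 2)))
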